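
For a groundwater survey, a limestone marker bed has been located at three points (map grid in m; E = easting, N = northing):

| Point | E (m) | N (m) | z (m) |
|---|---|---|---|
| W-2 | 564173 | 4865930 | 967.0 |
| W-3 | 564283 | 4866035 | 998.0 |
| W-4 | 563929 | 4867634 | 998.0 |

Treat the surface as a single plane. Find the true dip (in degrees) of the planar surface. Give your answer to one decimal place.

13.4°

Two edge vectors: W-2→W-3 = (110, 105, 31), W-2→W-4 = (-244, 1704, 31).
Normal n = (W-2→W-3) × (W-2→W-4) = (-49569, -10974, 213060).
So ∂z/∂E = −n_x/n_z = 0.23265 and ∂z/∂N = −n_y/n_z = 0.05151.
Gradient magnitude |∇z| = √(a² + b²) = √(0.05413 + 0.00265) = 0.23829.
True dip = arctan(0.23829) = 13.4°, dipping toward WSW (azimuth ≈ 258°).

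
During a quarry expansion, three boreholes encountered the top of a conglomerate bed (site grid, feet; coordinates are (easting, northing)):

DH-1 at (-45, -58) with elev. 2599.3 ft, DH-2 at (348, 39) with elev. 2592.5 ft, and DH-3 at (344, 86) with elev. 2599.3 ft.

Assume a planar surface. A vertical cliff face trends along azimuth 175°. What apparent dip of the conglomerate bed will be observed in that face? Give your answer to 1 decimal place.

8.2°

Let the plane be z = a·E + b·N + c.
DH-2−DH-1: 393a + 97b = −6.8;  DH-3−DH-1: 389a + 144b = 0.
Solving gives a = −0.05192, b = 0.14026.
Unit vector along 175° is (sin 175°, cos 175°) = (0.0872, -0.9962).
Slope in that direction = a·(0.0872) + b·(-0.9962) = −0.14425.
Apparent dip = arctan|0.14425| = 8.2° (true dip is 8.5°, so apparent ≤ true as expected).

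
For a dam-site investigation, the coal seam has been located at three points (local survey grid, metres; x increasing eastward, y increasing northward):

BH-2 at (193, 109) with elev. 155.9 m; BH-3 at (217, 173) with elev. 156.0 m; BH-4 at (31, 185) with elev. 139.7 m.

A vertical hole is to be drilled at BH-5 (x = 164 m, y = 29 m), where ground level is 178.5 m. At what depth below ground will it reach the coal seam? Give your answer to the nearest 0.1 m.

22.6 m

Two edge vectors: BH-2→BH-3 = (24, 64, 0.1), BH-2→BH-4 = (-162, 76, -16.2).
Normal n = (BH-2→BH-3) × (BH-2→BH-4) = (-1044.4, 372.6, 12192).
So ∂z/∂x = −n_x/n_z = 0.08566 and ∂z/∂y = −n_y/n_z = −0.03056.
Intercept c from BH-2: 155.9 − 16.53 + 3.33 = 142.70.
At (164, 29): z_contact = 14.05 − 0.89 + 142.70 = 155.86 m.
Depth below ground = 178.5 − 155.86 = 22.6 m.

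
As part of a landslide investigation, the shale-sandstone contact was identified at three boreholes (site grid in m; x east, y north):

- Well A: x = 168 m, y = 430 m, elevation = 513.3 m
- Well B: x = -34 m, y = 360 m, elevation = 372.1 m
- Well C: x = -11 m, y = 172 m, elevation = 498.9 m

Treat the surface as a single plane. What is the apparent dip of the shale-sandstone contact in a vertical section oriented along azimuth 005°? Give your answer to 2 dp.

25.87°

Two edge vectors: Well A→Well B = (-202, -70, -141.2), Well A→Well C = (-179, -258, -14.4).
Normal n = (Well A→Well B) × (Well A→Well C) = (-35421.6, 22366, 39586).
So ∂z/∂x = −n_x/n_z = 0.89480 and ∂z/∂y = −n_y/n_z = −0.56500.
Unit vector along 005° is (sin 5°, cos 5°) = (0.0872, 0.9962).
Slope in that direction = a·(0.0872) + b·(0.9962) = −0.48486.
Apparent dip = arctan|0.48486| = 25.87° (true dip is 46.6°, so apparent ≤ true as expected).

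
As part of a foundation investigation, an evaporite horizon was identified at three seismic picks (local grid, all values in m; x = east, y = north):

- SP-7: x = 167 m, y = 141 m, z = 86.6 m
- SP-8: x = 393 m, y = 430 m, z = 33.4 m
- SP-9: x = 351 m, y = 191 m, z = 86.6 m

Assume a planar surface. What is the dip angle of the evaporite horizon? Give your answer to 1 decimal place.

Let the plane be z = a·x + b·y + c.
SP-8−SP-7: 226a + 289b = −53.2;  SP-9−SP-7: 184a + 50b = 0.
Solving gives a = 0.06352, b = −0.23376.
Gradient magnitude |∇z| = √(a² + b²) = √(0.00403 + 0.05464) = 0.24223.
True dip = arctan(0.24223) = 13.6°, dipping toward NNW (azimuth ≈ 345°).

13.6°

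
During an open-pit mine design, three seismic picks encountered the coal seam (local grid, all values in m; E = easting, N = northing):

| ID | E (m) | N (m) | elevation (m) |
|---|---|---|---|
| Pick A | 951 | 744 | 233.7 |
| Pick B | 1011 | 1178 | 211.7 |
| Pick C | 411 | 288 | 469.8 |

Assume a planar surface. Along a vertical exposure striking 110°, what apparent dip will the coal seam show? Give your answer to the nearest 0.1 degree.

Two edge vectors: Pick A→Pick B = (60, 434, -22), Pick A→Pick C = (-540, -456, 236.1).
Normal n = (Pick A→Pick B) × (Pick A→Pick C) = (92435.4, -2286, 207000).
So ∂z/∂E = −n_x/n_z = −0.44655 and ∂z/∂N = −n_y/n_z = 0.01104.
Unit vector along 110° is (sin 110°, cos 110°) = (0.9397, -0.3420).
Slope in that direction = a·(0.9397) + b·(-0.3420) = −0.42339.
Apparent dip = arctan|0.42339| = 22.9° (true dip is 24.1°, so apparent ≤ true as expected).

22.9°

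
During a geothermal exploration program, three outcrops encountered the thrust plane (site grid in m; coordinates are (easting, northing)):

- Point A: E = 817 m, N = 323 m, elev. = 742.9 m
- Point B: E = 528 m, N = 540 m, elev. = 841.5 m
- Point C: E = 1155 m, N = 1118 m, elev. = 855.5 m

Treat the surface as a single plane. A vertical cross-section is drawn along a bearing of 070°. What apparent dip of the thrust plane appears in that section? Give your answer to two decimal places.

Two edge vectors: Point A→Point B = (-289, 217, 98.6), Point A→Point C = (338, 795, 112.6).
Normal n = (Point A→Point B) × (Point A→Point C) = (-53952.8, 65868.2, -303101).
So ∂z/∂E = −n_x/n_z = −0.17800 and ∂z/∂N = −n_y/n_z = 0.21731.
Unit vector along 070° is (sin 70°, cos 70°) = (0.9397, 0.3420).
Slope in that direction = a·(0.9397) + b·(0.3420) = −0.09294.
Apparent dip = arctan|0.09294| = 5.31° (true dip is 15.7°, so apparent ≤ true as expected).

5.31°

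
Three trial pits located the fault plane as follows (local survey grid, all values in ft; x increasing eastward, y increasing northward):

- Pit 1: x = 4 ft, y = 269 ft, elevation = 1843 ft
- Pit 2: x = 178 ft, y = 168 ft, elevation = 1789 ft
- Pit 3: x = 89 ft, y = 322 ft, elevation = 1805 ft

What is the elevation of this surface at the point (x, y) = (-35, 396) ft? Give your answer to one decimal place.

1843.3 ft

Two edge vectors: Pit 1→Pit 2 = (174, -101, -54), Pit 1→Pit 3 = (85, 53, -38).
Normal n = (Pit 1→Pit 2) × (Pit 1→Pit 3) = (6700, 2022, 17807).
So ∂z/∂x = −n_x/n_z = −0.37626 and ∂z/∂y = −n_y/n_z = −0.11355.
Intercept c from Pit 1: 1843 + 1.51 + 30.55 = 1875.05.
At (-35, 396): z = 13.2 − 45.0 + 1875.05 = 1843.3 ft.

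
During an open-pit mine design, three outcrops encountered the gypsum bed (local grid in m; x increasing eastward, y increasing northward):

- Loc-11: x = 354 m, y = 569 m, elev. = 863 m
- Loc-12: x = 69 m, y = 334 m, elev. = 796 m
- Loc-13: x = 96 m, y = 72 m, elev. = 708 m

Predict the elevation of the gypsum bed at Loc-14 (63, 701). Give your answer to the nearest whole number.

918 m

Two edge vectors: Loc-11→Loc-12 = (-285, -235, -67), Loc-11→Loc-13 = (-258, -497, -155).
Normal n = (Loc-11→Loc-12) × (Loc-11→Loc-13) = (3126, -26889, 81015).
So ∂z/∂x = −n_x/n_z = −0.03859 and ∂z/∂y = −n_y/n_z = 0.33190.
Intercept c from Loc-11: 863 + 13.66 − 188.85 = 687.81.
At (63, 701): z = −2.4 + 232.7 + 687.81 = 918.0 m.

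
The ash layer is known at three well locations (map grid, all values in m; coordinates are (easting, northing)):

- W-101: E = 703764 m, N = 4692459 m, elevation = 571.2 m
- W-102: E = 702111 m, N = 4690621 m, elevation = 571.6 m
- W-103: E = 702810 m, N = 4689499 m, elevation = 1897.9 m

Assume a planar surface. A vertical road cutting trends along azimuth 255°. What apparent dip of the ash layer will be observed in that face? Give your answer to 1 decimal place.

29.6°

Let the plane be z = a·E + b·N + c.
W-102−W-101: −1653a − 1838b = 0.4;  W-103−W-101: −954a − 2960b = 1326.7.
Solving gives a = 0.77635, b = −0.69842.
Unit vector along 255° is (sin 255°, cos 255°) = (-0.9659, -0.2588).
Slope in that direction = a·(-0.9659) + b·(-0.2588) = −0.56913.
Apparent dip = arctan|0.56913| = 29.6° (true dip is 46.2°, so apparent ≤ true as expected).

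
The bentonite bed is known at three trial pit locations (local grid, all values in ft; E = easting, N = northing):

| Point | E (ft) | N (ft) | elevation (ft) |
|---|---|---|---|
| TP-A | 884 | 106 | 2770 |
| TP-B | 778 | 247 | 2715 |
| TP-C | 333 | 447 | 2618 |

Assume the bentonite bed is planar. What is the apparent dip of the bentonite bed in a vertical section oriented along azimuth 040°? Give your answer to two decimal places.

Two edge vectors: TP-A→TP-B = (-106, 141, -55), TP-A→TP-C = (-551, 341, -152).
Normal n = (TP-A→TP-B) × (TP-A→TP-C) = (-2677, 14193, 41545).
So ∂z/∂E = −n_x/n_z = 0.06444 and ∂z/∂N = −n_y/n_z = −0.34163.
Unit vector along 040° is (sin 40°, cos 40°) = (0.6428, 0.7660).
Slope in that direction = a·(0.6428) + b·(0.7660) = −0.22028.
Apparent dip = arctan|0.22028| = 12.42° (true dip is 19.2°, so apparent ≤ true as expected).

12.42°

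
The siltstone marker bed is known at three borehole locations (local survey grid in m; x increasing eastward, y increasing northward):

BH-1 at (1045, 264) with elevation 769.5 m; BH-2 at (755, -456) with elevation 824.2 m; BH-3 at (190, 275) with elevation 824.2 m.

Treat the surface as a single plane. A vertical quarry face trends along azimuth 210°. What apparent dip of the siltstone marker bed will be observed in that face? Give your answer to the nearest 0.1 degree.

Let the plane be z = a·x + b·y + c.
BH-2−BH-1: −290a − 720b = 54.7;  BH-3−BH-1: −855a + 11b = 54.7.
Solving gives a = −0.06462, b = −0.04995.
Unit vector along 210° is (sin 210°, cos 210°) = (-0.5000, -0.8660).
Slope in that direction = a·(-0.5000) + b·(-0.8660) = 0.07556.
Apparent dip = arctan|0.07556| = 4.3° (true dip is 4.7°, so apparent ≤ true as expected).

4.3°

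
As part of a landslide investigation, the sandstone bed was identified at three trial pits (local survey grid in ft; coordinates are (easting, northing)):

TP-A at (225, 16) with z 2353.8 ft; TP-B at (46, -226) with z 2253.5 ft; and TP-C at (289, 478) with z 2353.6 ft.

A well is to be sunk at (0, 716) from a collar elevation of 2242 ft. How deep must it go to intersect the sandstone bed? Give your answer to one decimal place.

110.7 ft

Two edge vectors: TP-A→TP-B = (-179, -242, -100.3), TP-A→TP-C = (64, 462, -0.2).
Normal n = (TP-A→TP-B) × (TP-A→TP-C) = (46387, -6455, -67210).
So ∂z/∂E = −n_x/n_z = 0.69018 and ∂z/∂N = −n_y/n_z = −0.09604.
Intercept c from TP-A: 2353.8 − 155.29 + 1.54 = 2200.05.
At (0, 716): z_contact = 0.00 − 68.77 + 2200.05 = 2131.28 ft.
Depth below ground = 2242 − 2131.28 = 110.7 ft.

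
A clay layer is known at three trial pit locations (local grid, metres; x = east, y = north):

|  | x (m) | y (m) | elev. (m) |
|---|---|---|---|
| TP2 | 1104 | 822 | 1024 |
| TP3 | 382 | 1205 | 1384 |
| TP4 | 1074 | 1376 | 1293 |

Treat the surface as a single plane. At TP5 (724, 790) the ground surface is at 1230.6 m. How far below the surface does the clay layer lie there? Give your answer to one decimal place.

Let the plane be z = a·x + b·y + c.
TP3−TP2: −722a + 383b = 360;  TP4−TP2: −30a + 554b = 269.
Solving gives a = −0.248169, b = 0.472121.
Then c = 1024 − a·1104 − b·822 = 909.89.
At (724, 790): z_contact = −179.67 + 372.98 + 909.89 = 1103.20 m.
Depth below ground = 1230.6 − 1103.20 = 127.4 m.

127.4 m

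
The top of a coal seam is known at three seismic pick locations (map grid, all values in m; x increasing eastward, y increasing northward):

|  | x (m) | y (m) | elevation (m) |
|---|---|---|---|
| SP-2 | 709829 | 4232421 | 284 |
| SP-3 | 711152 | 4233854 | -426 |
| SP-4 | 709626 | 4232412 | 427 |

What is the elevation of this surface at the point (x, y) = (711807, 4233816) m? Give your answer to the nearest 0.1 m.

-898.2 m

Two edge vectors: SP-2→SP-3 = (1323, 1433, -710), SP-2→SP-4 = (-203, -9, 143).
Normal n = (SP-2→SP-3) × (SP-2→SP-4) = (198529, -45059, 278992).
So ∂z/∂x = −n_x/n_z = −0.711593881 and ∂z/∂y = −n_y/n_z = 0.161506423.
Intercept c from SP-2: 284 + 505109.97 − 683563.18 = −178169.20.
At (711807, 4233816): z = −506517.5 + 683788.5 − 178169.20 = -898.2 m.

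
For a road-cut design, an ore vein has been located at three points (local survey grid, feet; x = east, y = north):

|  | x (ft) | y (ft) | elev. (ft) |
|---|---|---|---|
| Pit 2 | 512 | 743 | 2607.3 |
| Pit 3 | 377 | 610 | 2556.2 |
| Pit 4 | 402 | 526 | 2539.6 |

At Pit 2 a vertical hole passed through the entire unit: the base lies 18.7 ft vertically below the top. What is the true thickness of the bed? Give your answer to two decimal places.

18.01 ft

Let the plane be z = a·x + b·y + c.
Pit 3−Pit 2: −135a − 133b = −51.1;  Pit 4−Pit 2: −110a − 217b = −67.7.
Solving gives a = 0.14215, b = 0.23992.
|∇z| = √(a²+b²) = 0.27887, so dip δ = arctan(0.27887) = 15.58°.
True thickness = vertical thickness × cos δ = 18.7 × cos 15.58° = 18.01 ft.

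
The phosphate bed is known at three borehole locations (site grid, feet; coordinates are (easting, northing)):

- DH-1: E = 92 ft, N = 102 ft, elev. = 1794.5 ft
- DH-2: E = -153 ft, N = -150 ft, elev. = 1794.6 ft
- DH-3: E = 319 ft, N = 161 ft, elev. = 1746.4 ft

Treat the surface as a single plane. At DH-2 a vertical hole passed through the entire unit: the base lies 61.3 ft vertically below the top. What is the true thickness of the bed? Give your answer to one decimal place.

Let the plane be z = a·E + b·N + c.
DH-2−DH-1: −245a − 252b = 0.1;  DH-3−DH-1: 227a + 59b = −48.1.
Solving gives a = −0.28341, b = 0.27514.
|∇z| = √(a²+b²) = 0.39499, so dip δ = arctan(0.39499) = 21.55°.
True thickness = vertical thickness × cos δ = 61.3 × cos 21.55° = 57.0 ft.

57.0 ft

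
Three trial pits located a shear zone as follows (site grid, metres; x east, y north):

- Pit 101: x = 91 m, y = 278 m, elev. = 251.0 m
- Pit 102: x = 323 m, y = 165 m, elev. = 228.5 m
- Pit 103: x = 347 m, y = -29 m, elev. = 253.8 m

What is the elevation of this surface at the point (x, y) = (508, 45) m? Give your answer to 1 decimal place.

215.1 m

Let the plane be z = a·x + b·y + c.
Pit 102−Pit 101: 232a − 113b = −22.5;  Pit 103−Pit 101: 256a − 307b = 2.8.
Solving gives a = −0.17079, b = −0.15154.
Then c = 251 − a·91 − b·278 = 308.67.
At (508, 45): z = −86.8 − 6.8 + 308.67 = 215.1 m.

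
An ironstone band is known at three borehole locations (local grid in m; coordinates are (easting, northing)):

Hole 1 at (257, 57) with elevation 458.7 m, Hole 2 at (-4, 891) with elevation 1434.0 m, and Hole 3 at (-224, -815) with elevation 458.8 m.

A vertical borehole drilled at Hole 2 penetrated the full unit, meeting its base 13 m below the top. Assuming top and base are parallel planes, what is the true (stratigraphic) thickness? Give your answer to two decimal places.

Two edge vectors: Hole 1→Hole 2 = (-261, 834, 975.3), Hole 1→Hole 3 = (-481, -872, 0.1).
Normal n = (Hole 1→Hole 2) × (Hole 1→Hole 3) = (850545, -469093.2, 628746).
So ∂z/∂E = −n_x/n_z = −1.35276 and ∂z/∂N = −n_y/n_z = 0.74608.
|∇z| = √(a²+b²) = 1.54486, so dip δ = arctan(1.54486) = 57.08°.
True thickness = vertical thickness × cos δ = 13 × cos 57.08° = 7.06 m.

7.06 m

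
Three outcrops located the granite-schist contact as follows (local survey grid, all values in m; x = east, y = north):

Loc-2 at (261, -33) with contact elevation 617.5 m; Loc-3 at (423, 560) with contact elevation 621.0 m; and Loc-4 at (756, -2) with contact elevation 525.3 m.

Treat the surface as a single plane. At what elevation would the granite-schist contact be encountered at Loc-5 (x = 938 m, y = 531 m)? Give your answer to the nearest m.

522 m

Two edge vectors: Loc-2→Loc-3 = (162, 593, 3.5), Loc-2→Loc-4 = (495, 31, -92.2).
Normal n = (Loc-2→Loc-3) × (Loc-2→Loc-4) = (-54783.1, 16668.9, -288513).
So ∂z/∂x = −n_x/n_z = −0.18988 and ∂z/∂y = −n_y/n_z = 0.05778.
Intercept c from Loc-2: 617.5 + 49.56 + 1.91 = 668.97.
At (938, 531): z = −178.1 + 30.7 + 668.97 = 521.5 m.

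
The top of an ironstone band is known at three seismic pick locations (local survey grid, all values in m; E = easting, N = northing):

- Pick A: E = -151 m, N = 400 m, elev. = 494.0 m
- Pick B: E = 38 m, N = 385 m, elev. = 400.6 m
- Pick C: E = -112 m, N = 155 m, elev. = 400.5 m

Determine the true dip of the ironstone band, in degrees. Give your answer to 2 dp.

29.30°

Two edge vectors: Pick A→Pick B = (189, -15, -93.4), Pick A→Pick C = (39, -245, -93.5).
Normal n = (Pick A→Pick B) × (Pick A→Pick C) = (-21480.5, 14028.9, -45720).
So ∂z/∂E = −n_x/n_z = −0.46983 and ∂z/∂N = −n_y/n_z = 0.30684.
Gradient magnitude |∇z| = √(a² + b²) = √(0.22074 + 0.09415) = 0.56115.
True dip = arctan(0.56115) = 29.30°, dipping toward ESE (azimuth ≈ 123°).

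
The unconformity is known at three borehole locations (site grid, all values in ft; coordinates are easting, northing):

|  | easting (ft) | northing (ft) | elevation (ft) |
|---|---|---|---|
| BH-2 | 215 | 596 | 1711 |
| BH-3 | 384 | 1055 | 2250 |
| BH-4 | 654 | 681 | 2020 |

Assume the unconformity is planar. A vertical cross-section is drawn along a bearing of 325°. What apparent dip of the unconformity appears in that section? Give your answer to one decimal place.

27.2°

Let the plane be z = a·easting + b·northing + c.
BH-3−BH-2: 169a + 459b = 539;  BH-4−BH-2: 439a + 85b = 309.
Solving gives a = 0.51308, b = 0.98538.
Unit vector along 325° is (sin 325°, cos 325°) = (-0.5736, 0.8192).
Slope in that direction = a·(-0.5736) + b·(0.8192) = 0.51288.
Apparent dip = arctan|0.51288| = 27.2° (true dip is 48.0°, so apparent ≤ true as expected).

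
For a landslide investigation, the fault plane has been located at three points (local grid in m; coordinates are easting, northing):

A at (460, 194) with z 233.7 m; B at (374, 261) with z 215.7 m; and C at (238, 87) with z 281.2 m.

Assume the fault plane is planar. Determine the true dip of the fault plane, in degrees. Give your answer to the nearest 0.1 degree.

18.8°

Let the plane be z = a·easting + b·northing + c.
B−A: −86a + 67b = −18;  C−A: −222a − 107b = 47.5.
Solving gives a = −0.05219, b = −0.33565.
Gradient magnitude |∇z| = √(a² + b²) = √(0.00272 + 0.11266) = 0.33968.
True dip = arctan(0.33968) = 18.8°, dipping toward N (azimuth ≈ 009°).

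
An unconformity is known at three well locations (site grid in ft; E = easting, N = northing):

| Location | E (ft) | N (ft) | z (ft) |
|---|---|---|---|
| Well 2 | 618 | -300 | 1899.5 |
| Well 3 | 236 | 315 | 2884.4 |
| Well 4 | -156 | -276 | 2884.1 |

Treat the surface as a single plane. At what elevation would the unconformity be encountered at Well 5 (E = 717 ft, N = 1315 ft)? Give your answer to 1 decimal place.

Two edge vectors: Well 2→Well 3 = (-382, 615, 984.9), Well 2→Well 4 = (-774, 24, 984.6).
Normal n = (Well 2→Well 3) × (Well 2→Well 4) = (581891.4, -386195.4, 466842).
So ∂z/∂E = −n_x/n_z = −1.246442 and ∂z/∂N = −n_y/n_z = 0.827251.
Intercept c from Well 2: 1899.5 + 770.30 + 248.18 = 2917.98.
At (717, 1315): z = −893.7 + 1087.8 + 2917.98 = 3112.1 ft.

3112.1 ft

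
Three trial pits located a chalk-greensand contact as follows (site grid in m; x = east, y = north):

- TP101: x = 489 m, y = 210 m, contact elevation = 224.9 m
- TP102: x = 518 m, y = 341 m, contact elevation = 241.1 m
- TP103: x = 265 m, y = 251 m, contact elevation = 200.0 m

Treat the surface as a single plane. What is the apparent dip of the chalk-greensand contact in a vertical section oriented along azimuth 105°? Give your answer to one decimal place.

5.7°

Two edge vectors: TP101→TP102 = (29, 131, 16.2), TP101→TP103 = (-224, 41, -24.9).
Normal n = (TP101→TP102) × (TP101→TP103) = (-3926.1, -2906.7, 30533).
So ∂z/∂x = −n_x/n_z = 0.12859 and ∂z/∂y = −n_y/n_z = 0.09520.
Unit vector along 105° is (sin 105°, cos 105°) = (0.9659, -0.2588).
Slope in that direction = a·(0.9659) + b·(-0.2588) = 0.09956.
Apparent dip = arctan|0.09956| = 5.7° (true dip is 9.1°, so apparent ≤ true as expected).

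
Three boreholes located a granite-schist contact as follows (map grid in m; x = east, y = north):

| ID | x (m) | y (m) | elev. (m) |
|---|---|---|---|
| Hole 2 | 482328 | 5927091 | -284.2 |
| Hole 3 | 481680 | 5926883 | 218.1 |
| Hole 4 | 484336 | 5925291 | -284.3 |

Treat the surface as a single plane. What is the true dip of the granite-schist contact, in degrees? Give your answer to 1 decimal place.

Let the plane be z = a·x + b·y + c.
Hole 3−Hole 2: −648a − 208b = 502.3;  Hole 4−Hole 2: 2008a − 1800b = −0.1.
Solving gives a = −0.57079, b = −0.63669.
Gradient magnitude |∇z| = √(a² + b²) = √(0.32580 + 0.40537) = 0.85508.
True dip = arctan(0.85508) = 40.5°, dipping toward NE (azimuth ≈ 042°).

40.5°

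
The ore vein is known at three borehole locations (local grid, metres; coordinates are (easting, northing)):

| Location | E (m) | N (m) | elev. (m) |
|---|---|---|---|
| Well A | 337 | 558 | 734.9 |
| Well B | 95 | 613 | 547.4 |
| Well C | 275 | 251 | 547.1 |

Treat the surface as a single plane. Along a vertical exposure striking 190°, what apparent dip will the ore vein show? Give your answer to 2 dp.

30.13°

Let the plane be z = a·E + b·N + c.
Well B−Well A: −242a + 55b = −187.5;  Well C−Well A: −62a − 307b = −187.8.
Solving gives a = 0.87372, b = 0.43527.
Unit vector along 190° is (sin 190°, cos 190°) = (-0.1736, -0.9848).
Slope in that direction = a·(-0.1736) + b·(-0.9848) = −0.58038.
Apparent dip = arctan|0.58038| = 30.13° (true dip is 44.3°, so apparent ≤ true as expected).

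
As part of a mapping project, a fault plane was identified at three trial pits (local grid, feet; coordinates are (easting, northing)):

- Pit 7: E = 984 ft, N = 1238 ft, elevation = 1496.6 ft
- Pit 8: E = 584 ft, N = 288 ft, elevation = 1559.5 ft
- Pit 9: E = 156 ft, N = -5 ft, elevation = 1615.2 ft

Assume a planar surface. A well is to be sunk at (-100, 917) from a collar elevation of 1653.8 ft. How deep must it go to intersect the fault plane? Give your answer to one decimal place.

Two edge vectors: Pit 7→Pit 8 = (-400, -950, 62.9), Pit 7→Pit 9 = (-828, -1243, 118.6).
Normal n = (Pit 7→Pit 8) × (Pit 7→Pit 9) = (-34485.3, -4641.2, -289400).
So ∂z/∂E = −n_x/n_z = −0.119161 and ∂z/∂N = −n_y/n_z = −0.016037.
Intercept c from Pit 7: 1496.6 + 117.25 + 19.85 = 1633.71.
At (-100, 917): z_contact = 11.92 − 14.71 + 1633.71 = 1630.92 ft.
Depth below ground = 1653.8 − 1630.92 = 22.9 ft.

22.9 ft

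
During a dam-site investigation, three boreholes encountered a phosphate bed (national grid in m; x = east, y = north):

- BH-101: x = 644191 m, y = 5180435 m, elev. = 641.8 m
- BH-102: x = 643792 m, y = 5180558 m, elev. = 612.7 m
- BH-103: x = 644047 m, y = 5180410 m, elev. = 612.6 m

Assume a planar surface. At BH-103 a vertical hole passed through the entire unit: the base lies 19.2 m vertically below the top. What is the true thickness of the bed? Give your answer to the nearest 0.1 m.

Two edge vectors: BH-101→BH-102 = (-399, 123, -29.1), BH-101→BH-103 = (-144, -25, -29.2).
Normal n = (BH-101→BH-102) × (BH-101→BH-103) = (-4319.1, -7460.4, 27687).
So ∂z/∂x = −n_x/n_z = 0.15600 and ∂z/∂y = −n_y/n_z = 0.26945.
|∇z| = √(a²+b²) = 0.31135, so dip δ = arctan(0.31135) = 17.29°.
True thickness = vertical thickness × cos δ = 19.2 × cos 17.29° = 18.3 m.

18.3 m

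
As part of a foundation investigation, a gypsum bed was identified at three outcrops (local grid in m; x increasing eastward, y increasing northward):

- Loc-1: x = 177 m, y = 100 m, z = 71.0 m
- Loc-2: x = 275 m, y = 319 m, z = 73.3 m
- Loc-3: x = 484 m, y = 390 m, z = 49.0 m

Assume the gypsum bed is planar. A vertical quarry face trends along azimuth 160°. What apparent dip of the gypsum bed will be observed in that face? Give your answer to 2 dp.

Let the plane be z = a·x + b·y + c.
Loc-2−Loc-1: 98a + 219b = 2.3;  Loc-3−Loc-1: 307a + 290b = −22.
Solving gives a = −0.14132, b = 0.07374.
Unit vector along 160° is (sin 160°, cos 160°) = (0.3420, -0.9397).
Slope in that direction = a·(0.3420) + b·(-0.9397) = −0.11763.
Apparent dip = arctan|0.11763| = 6.71° (true dip is 9.1°, so apparent ≤ true as expected).

6.71°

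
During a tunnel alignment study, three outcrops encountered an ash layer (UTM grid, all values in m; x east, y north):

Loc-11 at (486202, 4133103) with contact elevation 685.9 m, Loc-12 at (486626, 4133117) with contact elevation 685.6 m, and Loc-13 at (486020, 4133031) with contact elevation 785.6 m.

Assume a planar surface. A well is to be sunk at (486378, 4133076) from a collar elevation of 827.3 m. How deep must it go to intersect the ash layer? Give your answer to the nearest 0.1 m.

Let the plane be z = a·x + b·y + c.
Loc-12−Loc-11: 424a + 14b = −0.3;  Loc-13−Loc-11: −182a − 72b = 99.7.
Solving gives a = 0.049113653, b = −1.508870622.
Then c = 685.9 − a·486202 − b·4133103 = 6213124.44.
At (486378, 4133076): z_contact = 23887.80 − 6236276.95 + 6213124.44 = 735.28 m.
Depth below ground = 827.3 − 735.28 = 92.0 m.

92.0 m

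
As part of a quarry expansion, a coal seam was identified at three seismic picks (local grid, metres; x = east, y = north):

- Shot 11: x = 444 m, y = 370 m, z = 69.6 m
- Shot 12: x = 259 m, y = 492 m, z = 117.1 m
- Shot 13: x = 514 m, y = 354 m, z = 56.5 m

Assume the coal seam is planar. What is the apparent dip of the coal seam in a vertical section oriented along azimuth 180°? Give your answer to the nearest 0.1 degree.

Let the plane be z = a·x + b·y + c.
Shot 12−Shot 11: −185a + 122b = 47.5;  Shot 13−Shot 11: 70a − 16b = −13.1.
Solving gives a = −0.15022, b = 0.16156.
Unit vector along 180° is (sin 180°, cos 180°) = (0.0000, -1.0000).
Slope in that direction = a·(0.0000) + b·(-1.0000) = −0.16156.
Apparent dip = arctan|0.16156| = 9.2° (true dip is 12.4°, so apparent ≤ true as expected).

9.2°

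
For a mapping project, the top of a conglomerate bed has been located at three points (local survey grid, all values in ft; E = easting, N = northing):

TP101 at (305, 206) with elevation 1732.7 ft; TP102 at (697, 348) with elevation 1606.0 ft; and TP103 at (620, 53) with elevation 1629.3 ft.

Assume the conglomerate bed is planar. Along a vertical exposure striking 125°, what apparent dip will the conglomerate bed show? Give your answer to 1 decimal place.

Two edge vectors: TP101→TP102 = (392, 142, -126.7), TP101→TP103 = (315, -153, -103.4).
Normal n = (TP101→TP102) × (TP101→TP103) = (-34067.9, 622.3, -104706).
So ∂z/∂E = −n_x/n_z = −0.32537 and ∂z/∂N = −n_y/n_z = 0.00594.
Unit vector along 125° is (sin 125°, cos 125°) = (0.8192, -0.5736).
Slope in that direction = a·(0.8192) + b·(-0.5736) = −0.26993.
Apparent dip = arctan|0.26993| = 15.1° (true dip is 18.0°, so apparent ≤ true as expected).

15.1°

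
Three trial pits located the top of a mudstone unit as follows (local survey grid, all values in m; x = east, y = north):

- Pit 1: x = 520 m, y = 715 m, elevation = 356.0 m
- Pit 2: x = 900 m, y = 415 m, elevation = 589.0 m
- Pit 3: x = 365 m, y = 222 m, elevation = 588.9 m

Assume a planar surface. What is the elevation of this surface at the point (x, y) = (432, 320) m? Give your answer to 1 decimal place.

Two edge vectors: Pit 1→Pit 2 = (380, -300, 233), Pit 1→Pit 3 = (-155, -493, 232.9).
Normal n = (Pit 1→Pit 2) × (Pit 1→Pit 3) = (44999, -124617, -233840).
So ∂z/∂x = −n_x/n_z = 0.19243 and ∂z/∂y = −n_y/n_z = −0.53292.
Intercept c from Pit 1: 356 − 100.07 + 381.03 = 636.97.
At (432, 320): z = 83.1 − 170.5 + 636.97 = 549.6 m.

549.6 m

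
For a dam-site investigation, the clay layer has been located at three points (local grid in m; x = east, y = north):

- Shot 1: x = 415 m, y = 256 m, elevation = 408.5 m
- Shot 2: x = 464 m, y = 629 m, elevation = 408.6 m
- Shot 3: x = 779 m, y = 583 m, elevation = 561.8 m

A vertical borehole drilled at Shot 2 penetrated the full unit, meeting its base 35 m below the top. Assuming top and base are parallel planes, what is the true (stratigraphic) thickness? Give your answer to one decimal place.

Two edge vectors: Shot 1→Shot 2 = (49, 373, 0.1), Shot 1→Shot 3 = (364, 327, 153.3).
Normal n = (Shot 1→Shot 2) × (Shot 1→Shot 3) = (57148.2, -7475.3, -119749).
So ∂z/∂x = −n_x/n_z = 0.47723 and ∂z/∂y = −n_y/n_z = −0.06242.
|∇z| = √(a²+b²) = 0.48130, so dip δ = arctan(0.48130) = 25.70°.
True thickness = vertical thickness × cos δ = 35 × cos 25.70° = 31.5 m.

31.5 m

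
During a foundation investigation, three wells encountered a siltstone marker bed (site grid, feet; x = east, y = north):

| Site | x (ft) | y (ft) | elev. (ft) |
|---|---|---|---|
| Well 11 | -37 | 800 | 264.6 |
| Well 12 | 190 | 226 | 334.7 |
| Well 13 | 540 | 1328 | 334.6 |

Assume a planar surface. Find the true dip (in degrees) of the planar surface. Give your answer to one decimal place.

10.2°

Two edge vectors: Well 11→Well 12 = (227, -574, 70.1), Well 11→Well 13 = (577, 528, 70).
Normal n = (Well 11→Well 12) × (Well 11→Well 13) = (-77192.8, 24557.7, 451054).
So ∂z/∂x = −n_x/n_z = 0.17114 and ∂z/∂y = −n_y/n_z = −0.05445.
Gradient magnitude |∇z| = √(a² + b²) = √(0.02929 + 0.00296) = 0.17959.
True dip = arctan(0.17959) = 10.2°, dipping toward WNW (azimuth ≈ 288°).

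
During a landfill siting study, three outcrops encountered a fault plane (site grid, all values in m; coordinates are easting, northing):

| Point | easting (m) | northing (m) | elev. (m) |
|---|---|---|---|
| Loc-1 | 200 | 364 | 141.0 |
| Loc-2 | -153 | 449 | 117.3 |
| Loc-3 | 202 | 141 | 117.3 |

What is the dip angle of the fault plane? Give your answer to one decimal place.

Two edge vectors: Loc-1→Loc-2 = (-353, 85, -23.7), Loc-1→Loc-3 = (2, -223, -23.7).
Normal n = (Loc-1→Loc-2) × (Loc-1→Loc-3) = (-7299.6, -8413.5, 78549).
So ∂z/∂easting = −n_x/n_z = 0.09293 and ∂z/∂northing = −n_y/n_z = 0.10711.
Gradient magnitude |∇z| = √(a² + b²) = √(0.00864 + 0.01147) = 0.14181.
True dip = arctan(0.14181) = 8.1°, dipping toward SW (azimuth ≈ 221°).

8.1°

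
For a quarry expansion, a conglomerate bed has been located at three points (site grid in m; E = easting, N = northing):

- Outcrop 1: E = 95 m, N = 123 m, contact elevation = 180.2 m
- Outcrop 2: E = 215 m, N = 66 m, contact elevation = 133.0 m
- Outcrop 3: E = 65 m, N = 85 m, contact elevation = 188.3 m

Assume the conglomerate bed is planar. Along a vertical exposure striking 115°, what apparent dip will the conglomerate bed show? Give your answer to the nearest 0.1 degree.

Two edge vectors: Outcrop 1→Outcrop 2 = (120, -57, -47.2), Outcrop 1→Outcrop 3 = (-30, -38, 8.1).
Normal n = (Outcrop 1→Outcrop 2) × (Outcrop 1→Outcrop 3) = (-2255.3, 444, -6270).
So ∂z/∂E = −n_x/n_z = −0.35970 and ∂z/∂N = −n_y/n_z = 0.07081.
Unit vector along 115° is (sin 115°, cos 115°) = (0.9063, -0.4226).
Slope in that direction = a·(0.9063) + b·(-0.4226) = −0.35592.
Apparent dip = arctan|0.35592| = 19.6° (true dip is 20.1°, so apparent ≤ true as expected).

19.6°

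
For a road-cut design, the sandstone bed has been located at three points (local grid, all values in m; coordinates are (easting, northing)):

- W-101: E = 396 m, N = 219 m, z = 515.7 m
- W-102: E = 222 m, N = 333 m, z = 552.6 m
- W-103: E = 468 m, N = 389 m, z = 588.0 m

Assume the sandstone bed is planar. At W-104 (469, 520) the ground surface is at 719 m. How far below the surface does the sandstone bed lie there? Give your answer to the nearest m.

Two edge vectors: W-101→W-102 = (-174, 114, 36.9), W-101→W-103 = (72, 170, 72.3).
Normal n = (W-101→W-102) × (W-101→W-103) = (1969.2, 15237, -37788).
So ∂z/∂E = −n_x/n_z = 0.05211 and ∂z/∂N = −n_y/n_z = 0.40322.
Intercept c from W-101: 515.7 − 20.64 − 88.31 = 406.76.
At (469, 520): z_contact = 24.4 + 209.7 + 406.76 = 640.9 m.
Depth below ground = 719 − 640.9 = 78 m.

78 m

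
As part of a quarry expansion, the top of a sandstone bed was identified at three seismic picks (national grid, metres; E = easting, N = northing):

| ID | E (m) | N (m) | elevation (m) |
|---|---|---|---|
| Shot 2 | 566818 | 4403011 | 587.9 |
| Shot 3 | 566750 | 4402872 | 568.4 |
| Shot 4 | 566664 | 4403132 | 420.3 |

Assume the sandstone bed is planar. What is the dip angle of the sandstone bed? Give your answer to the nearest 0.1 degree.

Two edge vectors: Shot 2→Shot 3 = (-68, -139, -19.5), Shot 2→Shot 4 = (-154, 121, -167.6).
Normal n = (Shot 2→Shot 3) × (Shot 2→Shot 4) = (25655.9, -8393.8, -29634).
So ∂z/∂E = −n_x/n_z = 0.86576 and ∂z/∂N = −n_y/n_z = −0.28325.
Gradient magnitude |∇z| = √(a² + b²) = √(0.74954 + 0.08023) = 0.91092.
True dip = arctan(0.91092) = 42.3°, dipping toward WNW (azimuth ≈ 288°).

42.3°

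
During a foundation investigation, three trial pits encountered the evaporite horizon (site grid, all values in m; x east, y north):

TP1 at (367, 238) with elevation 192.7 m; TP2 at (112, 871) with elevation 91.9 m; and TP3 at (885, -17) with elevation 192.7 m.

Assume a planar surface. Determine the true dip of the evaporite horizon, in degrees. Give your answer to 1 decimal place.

Two edge vectors: TP1→TP2 = (-255, 633, -100.8), TP1→TP3 = (518, -255, 0).
Normal n = (TP1→TP2) × (TP1→TP3) = (-25704, -52214.4, -262869).
So ∂z/∂x = −n_x/n_z = −0.09778 and ∂z/∂y = −n_y/n_z = −0.19863.
Gradient magnitude |∇z| = √(a² + b²) = √(0.00956 + 0.03945) = 0.22140.
True dip = arctan(0.22140) = 12.5°, dipping toward NNE (azimuth ≈ 026°).

12.5°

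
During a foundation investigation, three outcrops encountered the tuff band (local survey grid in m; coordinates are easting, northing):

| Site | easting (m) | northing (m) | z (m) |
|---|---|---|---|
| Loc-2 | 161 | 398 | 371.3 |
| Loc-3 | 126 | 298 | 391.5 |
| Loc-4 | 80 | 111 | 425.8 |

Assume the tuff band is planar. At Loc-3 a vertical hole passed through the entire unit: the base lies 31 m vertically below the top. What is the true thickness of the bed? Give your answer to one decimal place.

30.2 m

Two edge vectors: Loc-2→Loc-3 = (-35, -100, 20.2), Loc-2→Loc-4 = (-81, -287, 54.5).
Normal n = (Loc-2→Loc-3) × (Loc-2→Loc-4) = (347.4, 271.3, 1945).
So ∂z/∂easting = −n_x/n_z = −0.17861 and ∂z/∂northing = −n_y/n_z = −0.13949.
|∇z| = √(a²+b²) = 0.22662, so dip δ = arctan(0.22662) = 12.77°.
True thickness = vertical thickness × cos δ = 31 × cos 12.77° = 30.2 m.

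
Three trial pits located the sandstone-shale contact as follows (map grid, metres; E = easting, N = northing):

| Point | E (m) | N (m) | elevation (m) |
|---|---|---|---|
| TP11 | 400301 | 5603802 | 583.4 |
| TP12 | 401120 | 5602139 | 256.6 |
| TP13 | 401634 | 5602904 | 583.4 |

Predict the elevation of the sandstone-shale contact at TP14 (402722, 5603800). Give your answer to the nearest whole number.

Two edge vectors: TP11→TP12 = (819, -1663, -326.8), TP11→TP13 = (1333, -898, 0).
Normal n = (TP11→TP12) × (TP11→TP13) = (-293466.4, -435624.4, 1481317).
So ∂z/∂E = −n_x/n_z = 0.19811182 and ∂z/∂N = −n_y/n_z = 0.29407912.
Intercept c from TP11: 583.4 − 79304.36 − 1647961.16 = −1726682.12.
At (402722, 5603800): z = 79784.0 + 1647960.6 − 1726682.12 = 1062.4 m.

1062 m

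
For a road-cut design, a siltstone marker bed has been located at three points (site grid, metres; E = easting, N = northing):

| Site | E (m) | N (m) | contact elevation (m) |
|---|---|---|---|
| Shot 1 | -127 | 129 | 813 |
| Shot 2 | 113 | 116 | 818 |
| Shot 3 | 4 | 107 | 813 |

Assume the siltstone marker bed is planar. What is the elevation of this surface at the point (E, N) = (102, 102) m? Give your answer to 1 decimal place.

815.1 m

Let the plane be z = a·E + b·N + c.
Shot 2−Shot 1: 240a − 13b = 5;  Shot 3−Shot 1: 131a − 22b = 0.
Solving gives a = 0.03075, b = 0.18311.
Then c = 813 − a·-127 − b·129 = 793.28.
At (102, 102): z = 3.1 + 18.7 + 793.28 = 815.1 m.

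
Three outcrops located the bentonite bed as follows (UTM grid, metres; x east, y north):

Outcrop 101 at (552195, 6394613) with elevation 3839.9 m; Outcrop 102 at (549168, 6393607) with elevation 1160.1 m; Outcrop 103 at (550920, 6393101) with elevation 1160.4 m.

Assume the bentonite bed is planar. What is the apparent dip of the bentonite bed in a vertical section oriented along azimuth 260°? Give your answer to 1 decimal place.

Two edge vectors: Outcrop 101→Outcrop 102 = (-3027, -1006, -2679.8), Outcrop 101→Outcrop 103 = (-1275, -1512, -2679.5).
Normal n = (Outcrop 101→Outcrop 102) × (Outcrop 101→Outcrop 103) = (-1356280.6, -4694101.5, 3294174).
So ∂z/∂x = −n_x/n_z = 0.41172 and ∂z/∂y = −n_y/n_z = 1.42497.
Unit vector along 260° is (sin 260°, cos 260°) = (-0.9848, -0.1736).
Slope in that direction = a·(-0.9848) + b·(-0.1736) = −0.65291.
Apparent dip = arctan|0.65291| = 33.1° (true dip is 56.0°, so apparent ≤ true as expected).

33.1°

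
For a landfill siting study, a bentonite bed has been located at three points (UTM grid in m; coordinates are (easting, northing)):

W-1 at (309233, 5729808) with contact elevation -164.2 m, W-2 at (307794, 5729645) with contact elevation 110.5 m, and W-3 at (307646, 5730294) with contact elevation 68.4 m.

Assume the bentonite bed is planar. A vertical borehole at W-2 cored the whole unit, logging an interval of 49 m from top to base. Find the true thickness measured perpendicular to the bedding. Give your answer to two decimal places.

Two edge vectors: W-1→W-2 = (-1439, -163, 274.7), W-1→W-3 = (-1587, 486, 232.6).
Normal n = (W-1→W-2) × (W-1→W-3) = (-171418, -101237.5, -958035).
So ∂z/∂E = −n_x/n_z = −0.17893 and ∂z/∂N = −n_y/n_z = −0.10567.
|∇z| = √(a²+b²) = 0.20780, so dip δ = arctan(0.20780) = 11.74°.
True thickness = vertical thickness × cos δ = 49 × cos 11.74° = 47.98 m.

47.98 m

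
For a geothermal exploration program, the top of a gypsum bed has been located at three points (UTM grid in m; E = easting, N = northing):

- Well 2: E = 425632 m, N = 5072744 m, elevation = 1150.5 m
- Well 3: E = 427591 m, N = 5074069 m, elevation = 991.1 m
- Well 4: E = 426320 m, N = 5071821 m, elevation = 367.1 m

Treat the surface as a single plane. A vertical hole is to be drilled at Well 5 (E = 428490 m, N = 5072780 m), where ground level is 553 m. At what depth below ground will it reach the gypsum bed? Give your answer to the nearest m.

Two edge vectors: Well 2→Well 3 = (1959, 1325, -159.4), Well 2→Well 4 = (688, -923, -783.4).
Normal n = (Well 2→Well 3) × (Well 2→Well 4) = (-1185131.2, 1425013.4, -2719757).
So ∂z/∂E = −n_x/n_z = −0.43574893 and ∂z/∂N = −n_y/n_z = 0.52394879.
Intercept c from Well 2: 1150.5 + 185468.69 − 2657858.10 = −2471238.91.
At (428490, 5072780): z_contact = −186714.1 + 2657877.0 − 2471238.91 = -76.0 m.
Depth below ground = 553 − (-76.0) = 629 m.

629 m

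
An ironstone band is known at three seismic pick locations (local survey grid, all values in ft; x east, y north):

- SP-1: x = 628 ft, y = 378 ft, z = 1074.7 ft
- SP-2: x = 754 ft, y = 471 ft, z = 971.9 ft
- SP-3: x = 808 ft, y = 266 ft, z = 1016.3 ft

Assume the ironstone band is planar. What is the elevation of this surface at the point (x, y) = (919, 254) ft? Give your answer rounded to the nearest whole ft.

960 ft

Let the plane be z = a·x + b·y + c.
SP-2−SP-1: 126a + 93b = −102.8;  SP-3−SP-1: 180a − 112b = −58.4.
Solving gives a = −0.54923, b = −0.36126.
Then c = 1074.7 − a·628 − b·378 = 1556.17.
At (919, 254): z = −504.7 − 91.8 + 1556.17 = 959.7 ft.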